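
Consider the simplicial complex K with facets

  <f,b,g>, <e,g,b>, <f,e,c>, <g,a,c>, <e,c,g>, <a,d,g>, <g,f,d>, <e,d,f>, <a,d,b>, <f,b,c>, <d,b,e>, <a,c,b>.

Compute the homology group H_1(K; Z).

H_1 = Z/2.

Take the total order a < b < c < d < e < f < g on the vertex set. Then K (dimension 2) consists of the simplices:

  0-simplices (7): a, b, c, d, e, f, g
  1-simplices (18): ab, ac, ad, ag, bc, bd, be, bf, bg, ce, cf, cg, de, df, dg, ef, eg, fg
  2-simplices (12): abc, abd, acg, adg, bcf, bde, beg, bfg, cef, ceg, def, dfg

so the chain groups are C_0 ≅ Z^7, C_1 ≅ Z^18, C_2 ≅ Z^12.

The boundary map ∂_1: C_1 → C_0 maps an edge to its endpoints' difference, ∂[p,q] = q − p. For instance
  ∂eg = g − e.
The resulting 7×18 matrix has rank 6, and its Smith normal form has invariant factors (1,1,1,1,1,1).

The boundary map ∂_2: C_2 → C_1 sends each 2-simplex [p,q,r] to [q,r] − [p,r] + [p,q]. For instance
  ∂ceg = eg − cg + ce,
  ∂acg = cg − ag + ac.
This gives a 18×12 integer matrix of rank 12; reducing to Smith normal form yields diagonal entries (1,1,1,1,1,1,1,1,1,1,1,2).

Computing H_k = (kernel of ∂_k) / (image of ∂_{k+1}):

  H_1: rank ker ∂_1 − rank ∂_2 = (18 − 6) − 12 = 0, and ∂_2 has invariant factor 2 > 1, so H_1 ≅ Z/2.

(K is a triangulation of the real projective plane RP^2.)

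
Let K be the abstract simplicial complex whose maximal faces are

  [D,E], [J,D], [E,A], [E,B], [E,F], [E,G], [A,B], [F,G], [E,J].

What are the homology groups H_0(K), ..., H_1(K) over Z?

H_0 = Z,  H_1 = Z^3.

Fix the vertex order A < B < D < E < F < G < J and write every simplex with vertices in increasing order. Then dim K = 1 and the simplices of K are:

  0-simplices (7): A, B, D, E, F, G, J
  1-simplices (9): AB, AE, BE, DE, DJ, EF, EG, EJ, FG

so the chain groups are C_0 ≅ Z^7, C_1 ≅ Z^9.

Boundary ∂_1: C_1 → C_0 is given by ∂[p,q] = [q] − [p].
As a 7×9 matrix over Z this has rank 6, with invariant factors (1,1,1,1,1,1).

Computing H_k = (kernel of ∂_k) / (image of ∂_{k+1}):

  H_0: rank C_0 − rank ∂_1 = 7 − 6 = 1, and the invariant factors of ∂_1 are all 1, so H_0 ≅ Z.
  H_1: rank ker ∂_1 − rank ∂_2 = (9 − 6) − 0 = 3, and there is no ∂_2, so H_1 ≅ Z^3.

As a check, the Euler characteristic is 7 − 9 = -2, which agrees with 1 − 3 = -2.
(K is a triangulation of a wedge of 3 circles.)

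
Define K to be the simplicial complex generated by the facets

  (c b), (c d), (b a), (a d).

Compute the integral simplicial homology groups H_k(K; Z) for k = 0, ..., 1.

We work with the vertex ordering a < b < c < d. The simplices of K, each written with vertices in increasing order, are:

  0-simplices (4): a, b, c, d
  1-simplices (4): ab, ad, bc, cd

giving chain groups C_0 ≅ Z^4, C_1 ≅ Z^4.

Boundary ∂_1: C_1 → C_0 sends each edge [p,q] (with p < q) to q − p.
The 4×4 boundary matrix has rank 3 and Smith normal form diag(1,1,1).

Reading off H_k = ker ∂_k / im ∂_{k+1}:

  H_0: rank C_0 − rank ∂_1 = 4 − 3 = 1, and the invariant factors of ∂_1 are all 1, so H_0 = Z.
  H_1: rank ker ∂_1 − rank ∂_2 = (4 − 3) − 0 = 1, and there is no ∂_2, so H_1 = Z.

H_0 ≅ Z,  H_1 ≅ Z.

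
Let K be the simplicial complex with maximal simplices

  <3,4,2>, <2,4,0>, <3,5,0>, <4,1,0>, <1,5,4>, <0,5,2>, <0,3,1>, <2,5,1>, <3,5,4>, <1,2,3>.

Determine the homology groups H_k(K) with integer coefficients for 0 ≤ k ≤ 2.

H_0 = Z,  H_1 = Z/2,  H_2 = 0.

Take the total order 0 < 1 < 2 < 3 < 4 < 5 on the vertex set. Then K (dimension 2) consists of the simplices:

  0-simplices (6): [0], [1], [2], [3], [4], [5]
  1-simplices (15): [0,1], [0,2], [0,3], [0,4], [0,5], [1,2], [1,3], [1,4], [1,5], [2,3], [2,4], [2,5], [3,4], [3,5], [4,5]
  2-simplices (10): [0,1,3], [0,1,4], [0,2,4], [0,2,5], [0,3,5], [1,2,3], [1,2,5], [1,4,5], [2,3,4], [3,4,5]

Hence C_0 ≅ Z^6, C_1 ≅ Z^15, C_2 ≅ Z^10.

Boundary ∂_1: C_1 → C_0 sends each edge [p,q] (with p < q) to q − p. For instance
  ∂[3,5] = [5] − [3].
The resulting 6×15 matrix has rank 5, and its Smith normal form has invariant factors (1,1,1,1,1).

∂_2: C_2 → C_1 acts by ∂[p,q,r] = [q,r] − [p,r] + [p,q]. For instance
  ∂[1,4,5] = [4,5] − [1,5] + [1,4],
  ∂[0,1,3] = [1,3] − [0,3] + [0,1].
As a 15×10 matrix over Z this has rank 10, with invariant factors (1,1,1,1,1,1,1,1,1,2).

Now H_k = ker ∂_k / im ∂_{k+1}, so:

  H_0: rank C_0 − rank ∂_1 = 6 − 5 = 1, and the invariant factors of ∂_1 are all 1, so H_0 = Z.
  H_1: rank ker ∂_1 − rank ∂_2 = (15 − 5) − 10 = 0, and ∂_2 has invariant factor 2 > 1, so H_1 = Z/2.
  H_2: rank ker ∂_2 − rank ∂_3 = (10 − 10) − 0 = 0, and there is no ∂_3, so H_2 = 0.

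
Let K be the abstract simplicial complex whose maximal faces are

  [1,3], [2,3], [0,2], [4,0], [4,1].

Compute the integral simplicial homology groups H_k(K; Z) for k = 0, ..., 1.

We work with the vertex ordering 0 < 1 < 2 < 3 < 4. The simplices of K, each written with vertices in increasing order, are:

  0-simplices (5): [0], [1], [2], [3], [4]
  1-simplices (5): [0,2], [0,4], [1,3], [1,4], [2,3]

so the chain groups are C_0 ≅ Z^5, C_1 ≅ Z^5.

∂_1: C_1 → C_0 maps an edge to its endpoints' difference, ∂[p,q] = q − p.
The resulting 5×5 matrix has rank 4, and its Smith normal form has invariant factors (1,1,1,1).

From H_k ≅ ker(∂_k) / im(∂_{k+1}) we obtain:

  H_0: rank C_0 − rank ∂_1 = 5 − 4 = 1, and the invariant factors of ∂_1 are all 1, so H_0 = Z.
  H_1: rank ker ∂_1 − rank ∂_2 = (5 − 4) − 0 = 1, and there is no ∂_2, so H_1 = Z.

As a check, the Euler characteristic is 5 − 5 = 0, which agrees with 1 − 1 = 0.

H_0 ≅ Z,  H_1 ≅ Z.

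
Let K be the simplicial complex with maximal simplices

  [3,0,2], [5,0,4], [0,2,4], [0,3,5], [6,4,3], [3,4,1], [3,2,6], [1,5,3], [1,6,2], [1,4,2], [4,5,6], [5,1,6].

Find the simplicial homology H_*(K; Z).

H_0 ≅ Z,  H_1 ≅ Z/2,  H_2 = 0.

We work with the vertex ordering 0 < 1 < 2 < 3 < 4 < 5 < 6. The simplices of K, each written with vertices in increasing order, are:

  0-simplices (7): [0], [1], [2], [3], [4], [5], [6]
  1-simplices (18): [0,2], [0,3], [0,4], [0,5], [1,2], [1,3], [1,4], [1,5], [1,6], [2,3], [2,4], [2,6], [3,4], [3,5], [3,6], [4,5], [4,6], [5,6]
  2-simplices (12): [0,2,3], [0,2,4], [0,3,5], [0,4,5], [1,2,4], [1,2,6], [1,3,4], [1,3,5], [1,5,6], [2,3,6], [3,4,6], [4,5,6]

Hence C_0 ≅ Z^7, C_1 ≅ Z^18, C_2 ≅ Z^12.

Boundary ∂_1: C_1 → C_0 maps an edge to its endpoints' difference, ∂[p,q] = q − p. For instance
  ∂[2,3] = [3] − [2].
The 7×18 boundary matrix has rank 6 and Smith normal form diag(1,1,1,1,1,1).

∂_2: C_2 → C_1 maps a triangle to the signed sum of its edges. For instance
  ∂[1,5,6] = [5,6] − [1,6] + [1,5],
  ∂[0,2,4] = [2,4] − [0,4] + [0,2].
This gives a 18×12 integer matrix of rank 12; reducing to Smith normal form yields diagonal entries (1,1,1,1,1,1,1,1,1,1,1,2).

Now H_k = ker ∂_k / im ∂_{k+1}, so:

  H_0: rank C_0 − rank ∂_1 = 7 − 6 = 1, and the invariant factors of ∂_1 are all 1, so H_0 = Z.
  H_1: rank ker ∂_1 − rank ∂_2 = (18 − 6) − 12 = 0, and ∂_2 has invariant factor 2 > 1, so H_1 = Z/2.
  H_2: rank ker ∂_2 − rank ∂_3 = (12 − 12) − 0 = 0, and there is no ∂_3, so H_2 = 0.

(K is a triangulation of the real projective plane RP^2.)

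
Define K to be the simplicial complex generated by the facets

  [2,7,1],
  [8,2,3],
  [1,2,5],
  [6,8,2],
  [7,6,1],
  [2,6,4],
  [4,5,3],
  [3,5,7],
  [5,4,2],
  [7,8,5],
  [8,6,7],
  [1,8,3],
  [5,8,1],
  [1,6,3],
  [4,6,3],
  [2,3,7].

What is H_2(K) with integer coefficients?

Take the total order 1 < 2 < 3 < 4 < 5 < 6 < 7 < 8 on the vertex set. Then K (dimension 2) consists of the simplices:

  0-simplices (8): [1], [2], [3], [4], [5], [6], [7], [8]
  1-simplices (24): (24 of them)
  2-simplices (16): [1,2,5], [1,2,7], [1,3,6], [1,3,8], [1,5,8], [1,6,7], [2,3,7], [2,3,8], [2,4,5], [2,4,6], [2,6,8], [3,4,5], [3,4,6], [3,5,7], [5,7,8], [6,7,8]

so the chain groups are C_0 ≅ Z^8, C_1 ≅ Z^24, C_2 ≅ Z^16.

The boundary map ∂_1: C_1 → C_0 maps an edge to its endpoints' difference, ∂[p,q] = q − p. For instance
  ∂[2,3] = [3] − [2].
The resulting 8×24 matrix has rank 7, and its Smith normal form has invariant factors (1,1,1,1,1,1,1).

∂_2: C_2 → C_1 acts by ∂[p,q,r] = [q,r] − [p,r] + [p,q]. For instance
  ∂[1,5,8] = [5,8] − [1,8] + [1,5],
  ∂[6,7,8] = [7,8] − [6,8] + [6,7].
As a 24×16 matrix over Z this has rank 15, with invariant factors (1,1,1,1,1,1,1,1,1,1,1,1,1,1,1).

Reading off H_k = ker ∂_k / im ∂_{k+1}:

  H_2: rank ker ∂_2 − rank ∂_3 = (16 − 15) − 0 = 1, and there is no ∂_3, so H_2 ≅ Z.

H_2 = Z.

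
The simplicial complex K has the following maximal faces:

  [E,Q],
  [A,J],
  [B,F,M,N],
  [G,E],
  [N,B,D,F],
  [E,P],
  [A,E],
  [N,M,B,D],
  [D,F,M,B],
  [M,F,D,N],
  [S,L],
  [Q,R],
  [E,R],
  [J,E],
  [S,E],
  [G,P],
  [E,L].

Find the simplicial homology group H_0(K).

H_0 = Z^2.

Order the vertices as A < B < D < E < F < G < J < L < M < N < P < Q < R < S. Listing each simplex with vertices in this order, K has dimension 3 with simplices:

  0-simplices (14): A, B, D, E, F, G, J, L, M, N, P, Q, R, S
  1-simplices (22): AE, AJ, BD, BF, BM, BN, DF, DM, DN, EG, EJ, EL, EP, EQ, ER, ES, FM, FN, GP, LS, MN, QR
  2-simplices (10): BDF, BDM, BDN, BFM, BFN, BMN, DFM, DFN, DMN, FMN
  3-simplices (5): BDFM, BDFN, BDMN, BFMN, DFMN

so the chain groups are C_0 ≅ Z^14, C_1 ≅ Z^22, C_2 ≅ Z^10, C_3 ≅ Z^5.

Boundary ∂_1: C_1 → C_0 maps an edge to its endpoints' difference, ∂[p,q] = q − p. For instance
  ∂FM = M − F.
The resulting 14×22 matrix has rank 12, and its Smith normal form has invariant factors (1,1,1,1,1,1,1,1,1,1,1,1).

Boundary ∂_2: C_2 → C_1 maps a triangle to the signed sum of its edges. For instance
  ∂DMN = MN − DN + DM,
  ∂FMN = MN − FN + FM.
The 22×10 boundary matrix has rank 6 and Smith normal form diag(1,1,1,1,1,1).

The boundary map ∂_3: C_3 → C_2 sends each 3-simplex σ to the alternating sum Σ_i (−1)^i (σ with its i-th vertex removed). For instance
  ∂BDFM = DFM − BFM + BDM − BDF,
  ∂BFMN = FMN − BMN + BFN − BFM.
The 10×5 boundary matrix has rank 4 and Smith normal form diag(1,1,1,1).

Reading off H_k = ker ∂_k / im ∂_{k+1}:

  H_0: rank C_0 − rank ∂_1 = 14 − 12 = 2, and the invariant factors of ∂_1 are all 1, so H_0 = Z^2.

(K is a triangulation of the disjoint union of a wedge of 4 circles and the 3-sphere S^3.)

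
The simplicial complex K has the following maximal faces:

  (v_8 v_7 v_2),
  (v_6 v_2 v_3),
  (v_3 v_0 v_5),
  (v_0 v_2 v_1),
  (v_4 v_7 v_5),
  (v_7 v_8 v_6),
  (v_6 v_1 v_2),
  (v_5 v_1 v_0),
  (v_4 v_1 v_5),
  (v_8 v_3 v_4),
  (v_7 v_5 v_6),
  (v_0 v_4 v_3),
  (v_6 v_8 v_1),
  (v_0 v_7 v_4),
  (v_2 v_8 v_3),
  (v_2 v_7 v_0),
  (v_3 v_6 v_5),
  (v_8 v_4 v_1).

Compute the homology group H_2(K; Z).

K has 9 vertices, 27 edges, 18 triangles.
rank ∂_2 = 18, rank ∂_3 = 0 ⇒ b_2 = 18 − 18 − 0 = 0. So H_2 = 0.

H_2 = 0.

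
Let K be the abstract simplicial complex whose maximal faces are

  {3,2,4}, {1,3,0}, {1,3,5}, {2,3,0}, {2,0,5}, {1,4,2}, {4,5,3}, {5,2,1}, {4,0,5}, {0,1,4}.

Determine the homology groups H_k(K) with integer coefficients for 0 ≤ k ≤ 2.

H_0 ≅ Z,  H_1 ≅ Z/2,  H_2 = 0.

Fix the vertex order 0 < 1 < 2 < 3 < 4 < 5 and write every simplex with vertices in increasing order. Then dim K = 2 and the simplices of K are:

  0-simplices (6): [0], [1], [2], [3], [4], [5]
  1-simplices (15): [0,1], [0,2], [0,3], [0,4], [0,5], [1,2], [1,3], [1,4], [1,5], [2,3], [2,4], [2,5], [3,4], [3,5], [4,5]
  2-simplices (10): [0,1,3], [0,1,4], [0,2,3], [0,2,5], [0,4,5], [1,2,4], [1,2,5], [1,3,5], [2,3,4], [3,4,5]

giving chain groups C_0 ≅ Z^6, C_1 ≅ Z^15, C_2 ≅ Z^10.

Boundary ∂_1: C_1 → C_0 maps an edge to its endpoints' difference, ∂[p,q] = q − p.
As a 6×15 matrix over Z this has rank 5, with invariant factors (1,1,1,1,1).

The boundary map ∂_2: C_2 → C_1 sends each 2-simplex [p,q,r] to [q,r] − [p,r] + [p,q]. For instance
  ∂[1,3,5] = [3,5] − [1,5] + [1,3],
  ∂[0,4,5] = [4,5] − [0,5] + [0,4].
This gives a 15×10 integer matrix of rank 10; reducing to Smith normal form yields diagonal entries (1,1,1,1,1,1,1,1,1,2).

Reading off H_k = ker ∂_k / im ∂_{k+1}:

  H_0: rank C_0 − rank ∂_1 = 6 − 5 = 1, and the invariant factors of ∂_1 are all 1, so H_0 ≅ Z.
  H_1: rank ker ∂_1 − rank ∂_2 = (15 − 5) − 10 = 0, and ∂_2 has invariant factor 2 > 1, so H_1 ≅ Z/2.
  H_2: rank ker ∂_2 − rank ∂_3 = (10 − 10) − 0 = 0, and there is no ∂_3, so H_2 ≅ 0.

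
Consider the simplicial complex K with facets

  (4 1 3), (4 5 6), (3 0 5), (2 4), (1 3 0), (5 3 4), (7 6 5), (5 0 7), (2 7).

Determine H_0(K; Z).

K has 8 vertices, 15 edges, 7 triangles.
rank ∂_0 = 0, rank ∂_1 = 7 ⇒ b_0 = 8 − 0 − 7 = 1; all invariant factors of ∂_1 are 1 so no torsion. So H_0 = Z.

H_0 ≅ Z.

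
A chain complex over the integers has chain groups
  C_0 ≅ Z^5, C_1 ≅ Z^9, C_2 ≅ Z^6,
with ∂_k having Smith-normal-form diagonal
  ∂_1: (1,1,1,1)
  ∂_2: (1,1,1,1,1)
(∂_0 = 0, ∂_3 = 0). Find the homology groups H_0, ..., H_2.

H_0: b_0 = 5 − 0 − 4 = 1; torsion from ∂_1 factors > 1: none. So H_0 = Z.
H_1: b_1 = 9 − 4 − 5 = 0; torsion from ∂_2 factors > 1: none. So H_1 = 0.
H_2: b_2 = 6 − 5 − 0 = 1; torsion from ∂_3 factors > 1: none. So H_2 = Z.

H_0 = Z,  H_1 = 0,  H_2 = Z.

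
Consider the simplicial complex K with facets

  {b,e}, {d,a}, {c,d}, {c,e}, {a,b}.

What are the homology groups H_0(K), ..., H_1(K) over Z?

H_0 ≅ Z,  H_1 ≅ Z.

Take the total order a < b < c < d < e on the vertex set. Then K (dimension 1) consists of the simplices:

  0-simplices (5): a, b, c, d, e
  1-simplices (5): ab, ad, be, cd, ce

Hence C_0 ≅ Z^5, C_1 ≅ Z^5.

The boundary map ∂_1: C_1 → C_0 maps an edge to its endpoints' difference, ∂[p,q] = q − p.
This gives a 5×5 integer matrix of rank 4; reducing to Smith normal form yields diagonal entries (1,1,1,1).

Reading off H_k = ker ∂_k / im ∂_{k+1}:

  H_0: rank C_0 − rank ∂_1 = 5 − 4 = 1, and the invariant factors of ∂_1 are all 1, so H_0 = Z.
  H_1: rank ker ∂_1 − rank ∂_2 = (5 − 4) − 0 = 1, and there is no ∂_2, so H_1 = Z.

As a check, the Euler characteristic is 5 − 5 = 0, which agrees with 1 − 1 = 0.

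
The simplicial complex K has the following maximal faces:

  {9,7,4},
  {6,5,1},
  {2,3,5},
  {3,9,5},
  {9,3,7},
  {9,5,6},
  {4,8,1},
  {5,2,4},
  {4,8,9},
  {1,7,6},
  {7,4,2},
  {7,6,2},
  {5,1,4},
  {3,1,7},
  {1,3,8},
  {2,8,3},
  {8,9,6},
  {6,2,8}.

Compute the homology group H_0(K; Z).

Take the total order 1 < 2 < 3 < 4 < 5 < 6 < 7 < 8 < 9 on the vertex set. Then K (dimension 2) consists of the simplices:

  0-simplices (9): [1], [2], [3], [4], [5], [6], [7], [8], [9]
  1-simplices (27): (27 of them)
  2-simplices (18): [1,3,7], [1,3,8], [1,4,5], [1,4,8], [1,5,6], [1,6,7], [2,3,5], [2,3,8], [2,4,5], [2,4,7], [2,6,7], [2,6,8], [3,5,9], [3,7,9], [4,7,9], [4,8,9], [5,6,9], [6,8,9]

giving chain groups C_0 ≅ Z^9, C_1 ≅ Z^27, C_2 ≅ Z^18.

∂_1: C_1 → C_0 sends each edge [p,q] (with p < q) to q − p. For instance
  ∂[8,9] = [9] − [8].
The resulting 9×27 matrix has rank 8, and its Smith normal form has invariant factors (1,1,1,1,1,1,1,1).

Boundary ∂_2: C_2 → C_1 maps a triangle to the signed sum of its edges. For instance
  ∂[1,4,8] = [4,8] − [1,8] + [1,4],
  ∂[3,5,9] = [5,9] − [3,9] + [3,5].
The 27×18 boundary matrix has rank 17 and Smith normal form diag(1,1,1,1,1,1,1,1,1,1,1,1,1,1,1,1,1).

Computing H_k = (kernel of ∂_k) / (image of ∂_{k+1}):

  H_0: rank C_0 − rank ∂_1 = 9 − 8 = 1, and the invariant factors of ∂_1 are all 1, so H_0 = Z.

H_0 = Z.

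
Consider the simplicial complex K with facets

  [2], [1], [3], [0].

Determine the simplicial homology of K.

Take the total order 0 < 1 < 2 < 3 on the vertex set. Then K (dimension 0) consists of the simplices:

  0-simplices (4): [0], [1], [2], [3]

giving chain groups C_0 ≅ Z^4.

Reading off H_k = ker ∂_k / im ∂_{k+1}:

  H_0: rank C_0 − rank ∂_1 = 4 − 0 = 4, and there is no ∂_1, so H_0 = Z^4.

(K is a triangulation of a set of 4 points.)

H_0 = Z^4.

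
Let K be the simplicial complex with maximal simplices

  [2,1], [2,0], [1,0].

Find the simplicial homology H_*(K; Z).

Fix the vertex order 0 < 1 < 2 and write every simplex with vertices in increasing order. Then dim K = 1 and the simplices of K are:

  0-simplices (3): [0], [1], [2]
  1-simplices (3): [0,1], [0,2], [1,2]

so the chain groups are C_0 ≅ Z^3, C_1 ≅ Z^3.

The boundary map ∂_1: C_1 → C_0 maps an edge to its endpoints' difference, ∂[p,q] = q − p. For instance
  ∂[0,1] = [1] − [0].
The 3×3 boundary matrix has rank 2 and Smith normal form diag(1,1).

From H_k ≅ ker(∂_k) / im(∂_{k+1}) we obtain:

  H_0: rank C_0 − rank ∂_1 = 3 − 2 = 1, and the invariant factors of ∂_1 are all 1, so H_0 = Z.
  H_1: rank ker ∂_1 − rank ∂_2 = (3 − 2) − 0 = 1, and there is no ∂_2, so H_1 = Z.

As a check, the Euler characteristic is 3 − 3 = 0, which agrees with 1 − 1 = 0.
(K is a triangulation of the circle S^1.)

H_0 ≅ Z,  H_1 ≅ Z.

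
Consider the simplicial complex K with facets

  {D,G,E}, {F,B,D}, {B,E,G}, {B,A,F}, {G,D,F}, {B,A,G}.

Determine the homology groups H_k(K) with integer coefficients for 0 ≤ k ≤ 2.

Take the total order A < B < D < E < F < G on the vertex set. Then K (dimension 2) consists of the simplices:

  0-simplices (6): A, B, D, E, F, G
  1-simplices (12): AB, AF, AG, BD, BE, BF, BG, DE, DF, DG, EG, FG
  2-simplices (6): ABF, ABG, BDF, BEG, DEG, DFG

giving chain groups C_0 ≅ Z^6, C_1 ≅ Z^12, C_2 ≅ Z^6.

The boundary map ∂_1: C_1 → C_0 is given by ∂[p,q] = [q] − [p].
The resulting 6×12 matrix has rank 5, and its Smith normal form has invariant factors (1,1,1,1,1).

∂_2: C_2 → C_1 maps a triangle to the signed sum of its edges. For instance
  ∂DFG = FG − DG + DF,
  ∂ABF = BF − AF + AB.
As a 12×6 matrix over Z this has rank 6, with invariant factors (1,1,1,1,1,1).

Now H_k = ker ∂_k / im ∂_{k+1}, so:

  H_0: rank C_0 − rank ∂_1 = 6 − 5 = 1, and the invariant factors of ∂_1 are all 1, so H_0 ≅ Z.
  H_1: rank ker ∂_1 − rank ∂_2 = (12 − 5) − 6 = 1, and the invariant factors of ∂_2 are all 1, so H_1 ≅ Z.
  H_2: rank ker ∂_2 − rank ∂_3 = (6 − 6) − 0 = 0, and there is no ∂_3, so H_2 ≅ 0.

As a check, the Euler characteristic is 6 − 12 + 6 = 0, which agrees with 1 − 1 + 0 = 0.
(K is a triangulation of the cylinder S^1 x I.)

H_0 ≅ Z,  H_1 ≅ Z,  H_2 = 0.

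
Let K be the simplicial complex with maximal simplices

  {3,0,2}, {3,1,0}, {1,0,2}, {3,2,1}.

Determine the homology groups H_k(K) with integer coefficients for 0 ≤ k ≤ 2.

We work with the vertex ordering 0 < 1 < 2 < 3. The simplices of K, each written with vertices in increasing order, are:

  0-simplices (4): [0], [1], [2], [3]
  1-simplices (6): [0,1], [0,2], [0,3], [1,2], [1,3], [2,3]
  2-simplices (4): [0,1,2], [0,1,3], [0,2,3], [1,2,3]

so the chain groups are C_0 ≅ Z^4, C_1 ≅ Z^6, C_2 ≅ Z^4.

∂_1: C_1 → C_0 maps an edge to its endpoints' difference, ∂[p,q] = q − p.
The resulting 4×6 matrix has rank 3, and its Smith normal form has invariant factors (1,1,1).

∂_2: C_2 → C_1 maps a triangle to the signed sum of its edges. For instance
  ∂[0,1,3] = [1,3] − [0,3] + [0,1],
  ∂[1,2,3] = [2,3] − [1,3] + [1,2].
This gives a 6×4 integer matrix of rank 3; reducing to Smith normal form yields diagonal entries (1,1,1).

Now H_k = ker ∂_k / im ∂_{k+1}, so:

  H_0: rank C_0 − rank ∂_1 = 4 − 3 = 1, and the invariant factors of ∂_1 are all 1, so H_0 = Z.
  H_1: rank ker ∂_1 − rank ∂_2 = (6 − 3) − 3 = 0, and the invariant factors of ∂_2 are all 1, so H_1 = 0.
  H_2: rank ker ∂_2 − rank ∂_3 = (4 − 3) − 0 = 1, and there is no ∂_3, so H_2 = Z.

(K is a triangulation of the 2-sphere S^2.)

H_0 ≅ Z,  H_1 = 0,  H_2 ≅ Z.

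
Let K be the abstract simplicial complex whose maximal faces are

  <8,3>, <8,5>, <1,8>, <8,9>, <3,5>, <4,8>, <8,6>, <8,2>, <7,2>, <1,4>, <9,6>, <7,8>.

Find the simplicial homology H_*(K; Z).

Order the vertices as 1 < 2 < 3 < 4 < 5 < 6 < 7 < 8 < 9. Listing each simplex with vertices in this order, K has dimension 1 with simplices:

  0-simplices (9): [1], [2], [3], [4], [5], [6], [7], [8], [9]
  1-simplices (12): [1,4], [1,8], [2,7], [2,8], [3,5], [3,8], [4,8], [5,8], [6,8], [6,9], [7,8], [8,9]

so the chain groups are C_0 ≅ Z^9, C_1 ≅ Z^12.

∂_1: C_1 → C_0 sends each edge [p,q] (with p < q) to q − p.
This gives a 9×12 integer matrix of rank 8; reducing to Smith normal form yields diagonal entries (1,1,1,1,1,1,1,1).

Reading off H_k = ker ∂_k / im ∂_{k+1}:

  H_0: rank C_0 − rank ∂_1 = 9 − 8 = 1, and the invariant factors of ∂_1 are all 1, so H_0 ≅ Z.
  H_1: rank ker ∂_1 − rank ∂_2 = (12 − 8) − 0 = 4, and there is no ∂_2, so H_1 ≅ Z^4.

(K is a triangulation of a wedge of 4 circles.)

H_0 ≅ Z,  H_1 ≅ Z^4.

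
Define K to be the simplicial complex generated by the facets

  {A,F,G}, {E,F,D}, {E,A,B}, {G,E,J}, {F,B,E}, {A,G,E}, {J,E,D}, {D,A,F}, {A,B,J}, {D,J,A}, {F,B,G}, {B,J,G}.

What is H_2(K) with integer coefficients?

H_2 ≅ 0.

K has 7 vertices, 18 edges, 12 triangles.
rank ∂_2 = 12, rank ∂_3 = 0 ⇒ b_2 = 12 − 12 − 0 = 0. So H_2 = 0.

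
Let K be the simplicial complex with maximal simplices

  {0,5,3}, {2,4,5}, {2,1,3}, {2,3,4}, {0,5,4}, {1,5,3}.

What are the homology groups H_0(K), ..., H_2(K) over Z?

We work with the vertex ordering 0 < 1 < 2 < 3 < 4 < 5. The simplices of K, each written with vertices in increasing order, are:

  0-simplices (6): [0], [1], [2], [3], [4], [5]
  1-simplices (12): [0,3], [0,4], [0,5], [1,2], [1,3], [1,5], [2,3], [2,4], [2,5], [3,4], [3,5], [4,5]
  2-simplices (6): [0,3,5], [0,4,5], [1,2,3], [1,3,5], [2,3,4], [2,4,5]

so the chain groups are C_0 ≅ Z^6, C_1 ≅ Z^12, C_2 ≅ Z^6.

The boundary map ∂_1: C_1 → C_0 is given by ∂[p,q] = [q] − [p]. For instance
  ∂[1,3] = [3] − [1].
The resulting 6×12 matrix has rank 5, and its Smith normal form has invariant factors (1,1,1,1,1).

Boundary ∂_2: C_2 → C_1 acts by ∂[p,q,r] = [q,r] − [p,r] + [p,q]. For instance
  ∂[0,4,5] = [4,5] − [0,5] + [0,4],
  ∂[1,3,5] = [3,5] − [1,5] + [1,3].
The 12×6 boundary matrix has rank 6 and Smith normal form diag(1,1,1,1,1,1).

Now H_k = ker ∂_k / im ∂_{k+1}, so:

  H_0: rank C_0 − rank ∂_1 = 6 − 5 = 1, and the invariant factors of ∂_1 are all 1, so H_0 = Z.
  H_1: rank ker ∂_1 − rank ∂_2 = (12 − 5) − 6 = 1, and the invariant factors of ∂_2 are all 1, so H_1 = Z.
  H_2: rank ker ∂_2 − rank ∂_3 = (6 − 6) − 0 = 0, and there is no ∂_3, so H_2 = 0.

As a check, the Euler characteristic is 6 − 12 + 6 = 0, which agrees with 1 − 1 + 0 = 0.

H_0 ≅ Z,  H_1 ≅ Z,  H_2 = 0.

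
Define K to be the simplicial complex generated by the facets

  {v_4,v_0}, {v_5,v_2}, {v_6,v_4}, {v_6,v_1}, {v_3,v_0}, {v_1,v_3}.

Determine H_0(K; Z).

Fix the vertex order v_0 < v_1 < v_2 < v_3 < v_4 < v_5 < v_6 and write every simplex with vertices in increasing order. Then dim K = 1 and the simplices of K are:

  0-simplices (7): [v_0], [v_1], [v_2], [v_3], [v_4], [v_5], [v_6]
  1-simplices (6): [v_0,v_3], [v_0,v_4], [v_1,v_3], [v_1,v_6], [v_2,v_5], [v_4,v_6]

giving chain groups C_0 ≅ Z^7, C_1 ≅ Z^6.

∂_1: C_1 → C_0 is given by ∂[p,q] = [q] − [p].
The 7×6 boundary matrix has rank 5 and Smith normal form diag(1,1,1,1,1).

Reading off H_k = ker ∂_k / im ∂_{k+1}:

  H_0: rank C_0 − rank ∂_1 = 7 − 5 = 2, and the invariant factors of ∂_1 are all 1, so H_0 = Z^2.

(K is a triangulation of the disjoint union of the circle S^1 and the 1-simplex.)

H_0 ≅ Z^2.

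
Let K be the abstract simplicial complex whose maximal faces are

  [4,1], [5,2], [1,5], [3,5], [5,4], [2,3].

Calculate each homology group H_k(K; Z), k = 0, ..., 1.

Fix the vertex order 1 < 2 < 3 < 4 < 5 and write every simplex with vertices in increasing order. Then dim K = 1 and the simplices of K are:

  0-simplices (5): [1], [2], [3], [4], [5]
  1-simplices (6): [1,4], [1,5], [2,3], [2,5], [3,5], [4,5]

giving chain groups C_0 ≅ Z^5, C_1 ≅ Z^6.

Boundary ∂_1: C_1 → C_0 is given by ∂[p,q] = [q] − [p].
This gives a 5×6 integer matrix of rank 4; reducing to Smith normal form yields diagonal entries (1,1,1,1).

Reading off H_k = ker ∂_k / im ∂_{k+1}:

  H_0: rank C_0 − rank ∂_1 = 5 − 4 = 1, and the invariant factors of ∂_1 are all 1, so H_0 ≅ Z.
  H_1: rank ker ∂_1 − rank ∂_2 = (6 − 4) − 0 = 2, and there is no ∂_2, so H_1 ≅ Z^2.

H_0 ≅ Z,  H_1 ≅ Z^2.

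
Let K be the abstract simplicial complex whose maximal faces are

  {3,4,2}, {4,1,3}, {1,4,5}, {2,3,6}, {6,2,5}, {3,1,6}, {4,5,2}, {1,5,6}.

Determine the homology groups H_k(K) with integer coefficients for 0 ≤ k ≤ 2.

Take the total order 1 < 2 < 3 < 4 < 5 < 6 on the vertex set. Then K (dimension 2) consists of the simplices:

  0-simplices (6): [1], [2], [3], [4], [5], [6]
  1-simplices (12): [1,3], [1,4], [1,5], [1,6], [2,3], [2,4], [2,5], [2,6], [3,4], [3,6], [4,5], [5,6]
  2-simplices (8): [1,3,4], [1,3,6], [1,4,5], [1,5,6], [2,3,4], [2,3,6], [2,4,5], [2,5,6]

giving chain groups C_0 ≅ Z^6, C_1 ≅ Z^12, C_2 ≅ Z^8.

Boundary ∂_1: C_1 → C_0 is given by ∂[p,q] = [q] − [p].
The resulting 6×12 matrix has rank 5, and its Smith normal form has invariant factors (1,1,1,1,1).

∂_2: C_2 → C_1 sends each 2-simplex [p,q,r] to [q,r] − [p,r] + [p,q]. For instance
  ∂[1,4,5] = [4,5] − [1,5] + [1,4],
  ∂[2,5,6] = [5,6] − [2,6] + [2,5].
The resulting 12×8 matrix has rank 7, and its Smith normal form has invariant factors (1,1,1,1,1,1,1).

Reading off H_k = ker ∂_k / im ∂_{k+1}:

  H_0: rank C_0 − rank ∂_1 = 6 − 5 = 1, and the invariant factors of ∂_1 are all 1, so H_0 = Z.
  H_1: rank ker ∂_1 − rank ∂_2 = (12 − 5) − 7 = 0, and the invariant factors of ∂_2 are all 1, so H_1 = 0.
  H_2: rank ker ∂_2 − rank ∂_3 = (8 − 7) − 0 = 1, and there is no ∂_3, so H_2 = Z.

As a check, the Euler characteristic is 6 − 12 + 8 = 2, which agrees with 1 − 0 + 1 = 2.
(K is a triangulation of the 2-sphere S^2.)

H_0 ≅ Z,  H_1 = 0,  H_2 ≅ Z.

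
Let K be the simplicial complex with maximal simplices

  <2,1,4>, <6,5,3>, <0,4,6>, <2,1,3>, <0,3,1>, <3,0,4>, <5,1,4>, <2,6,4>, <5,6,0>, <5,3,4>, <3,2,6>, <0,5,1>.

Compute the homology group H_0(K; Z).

H_0 = Z.

Fix the vertex order 0 < 1 < 2 < 3 < 4 < 5 < 6 and write every simplex with vertices in increasing order. Then dim K = 2 and the simplices of K are:

  0-simplices (7): [0], [1], [2], [3], [4], [5], [6]
  1-simplices (18): [0,1], [0,3], [0,4], [0,5], [0,6], [1,2], [1,3], [1,4], [1,5], [2,3], [2,4], [2,6], [3,4], [3,5], [3,6], [4,5], [4,6], [5,6]
  2-simplices (12): [0,1,3], [0,1,5], [0,3,4], [0,4,6], [0,5,6], [1,2,3], [1,2,4], [1,4,5], [2,3,6], [2,4,6], [3,4,5], [3,5,6]

so the chain groups are C_0 ≅ Z^7, C_1 ≅ Z^18, C_2 ≅ Z^12.

∂_1: C_1 → C_0 sends each edge [p,q] (with p < q) to q − p. For instance
  ∂[0,6] = [6] − [0].
The resulting 7×18 matrix has rank 6, and its Smith normal form has invariant factors (1,1,1,1,1,1).

∂_2: C_2 → C_1 maps a triangle to the signed sum of its edges. For instance
  ∂[0,5,6] = [5,6] − [0,6] + [0,5],
  ∂[3,5,6] = [5,6] − [3,6] + [3,5].
As a 18×12 matrix over Z this has rank 12, with invariant factors (1,1,1,1,1,1,1,1,1,1,1,2).

Now H_k = ker ∂_k / im ∂_{k+1}, so:

  H_0: rank C_0 − rank ∂_1 = 7 − 6 = 1, and the invariant factors of ∂_1 are all 1, so H_0 = Z.

(K is a triangulation of the real projective plane RP^2.)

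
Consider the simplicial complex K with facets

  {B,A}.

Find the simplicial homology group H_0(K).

K has 2 vertices, 1 edge.
rank ∂_0 = 0, rank ∂_1 = 1 ⇒ b_0 = 2 − 0 − 1 = 1; all invariant factors of ∂_1 are 1 so no torsion. So H_0 = Z.

H_0 = Z.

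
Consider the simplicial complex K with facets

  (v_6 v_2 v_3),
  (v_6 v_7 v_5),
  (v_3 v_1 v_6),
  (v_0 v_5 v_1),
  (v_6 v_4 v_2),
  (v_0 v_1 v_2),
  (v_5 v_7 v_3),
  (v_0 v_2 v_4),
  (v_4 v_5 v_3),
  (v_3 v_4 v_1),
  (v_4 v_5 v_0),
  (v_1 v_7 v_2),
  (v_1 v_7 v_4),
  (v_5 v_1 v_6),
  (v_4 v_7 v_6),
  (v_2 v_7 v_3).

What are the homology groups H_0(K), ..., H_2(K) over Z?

Fix the vertex order v_0 < v_1 < v_2 < v_3 < v_4 < v_5 < v_6 < v_7 and write every simplex with vertices in increasing order. Then dim K = 2 and the simplices of K are:

  0-simplices (8): [v_0], [v_1], [v_2], [v_3], [v_4], [v_5], [v_6], [v_7]
  1-simplices (24): (24 of them)
  2-simplices (16): (16 of them)

so the chain groups are C_0 ≅ Z^8, C_1 ≅ Z^24, C_2 ≅ Z^16.

∂_1: C_1 → C_0 maps an edge to its endpoints' difference, ∂[p,q] = q − p.
The 8×24 boundary matrix has rank 7 and Smith normal form diag(1,1,1,1,1,1,1).

∂_2: C_2 → C_1 acts by ∂[p,q,r] = [q,r] − [p,r] + [p,q]. For instance
  ∂[v_4,v_6,v_7] = [v_6,v_7] − [v_4,v_7] + [v_4,v_6],
  ∂[v_1,v_2,v_7] = [v_2,v_7] − [v_1,v_7] + [v_1,v_2].
The resulting 24×16 matrix has rank 15, and its Smith normal form has invariant factors (1,1,1,1,1,1,1,1,1,1,1,1,1,1,1).

Reading off H_k = ker ∂_k / im ∂_{k+1}:

  H_0: rank C_0 − rank ∂_1 = 8 − 7 = 1, and the invariant factors of ∂_1 are all 1, so H_0 = Z.
  H_1: rank ker ∂_1 − rank ∂_2 = (24 − 7) − 15 = 2, and the invariant factors of ∂_2 are all 1, so H_1 = Z^2.
  H_2: rank ker ∂_2 − rank ∂_3 = (16 − 15) − 0 = 1, and there is no ∂_3, so H_2 = Z.

H_0 ≅ Z,  H_1 ≅ Z^2,  H_2 ≅ Z.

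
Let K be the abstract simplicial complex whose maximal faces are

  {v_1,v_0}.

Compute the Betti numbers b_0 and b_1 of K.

K has 2 vertices, 1 edge.
rank ∂_0 = 0, rank ∂_1 = 1 ⇒ b_0 = 2 − 0 − 1 = 1; all invariant factors of ∂_1 are 1 so no torsion. So H_0 ≅ Z.
rank ∂_1 = 1, rank ∂_2 = 0 ⇒ b_1 = 1 − 1 − 0 = 0. So H_1 ≅ 0.

b_0 = 1, b_1 = 0.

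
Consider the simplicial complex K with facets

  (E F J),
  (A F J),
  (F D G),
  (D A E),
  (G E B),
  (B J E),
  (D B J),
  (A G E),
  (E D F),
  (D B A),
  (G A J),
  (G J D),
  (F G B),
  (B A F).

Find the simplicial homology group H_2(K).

H_2 ≅ Z.

Take the total order A < B < D < E < F < G < J on the vertex set. Then K (dimension 2) consists of the simplices:

  0-simplices (7): A, B, D, E, F, G, J
  1-simplices (21): AB, AD, AE, AF, AG, AJ, BD, BE, BF, BG, BJ, DE, DF, DG, DJ, EF, EG, EJ, FG, FJ, GJ
  2-simplices (14): ABD, ABF, ADE, AEG, AFJ, AGJ, BDJ, BEG, BEJ, BFG, DEF, DFG, DGJ, EFJ

so the chain groups are C_0 ≅ Z^7, C_1 ≅ Z^21, C_2 ≅ Z^14.

∂_1: C_1 → C_0 maps an edge to its endpoints' difference, ∂[p,q] = q − p. For instance
  ∂EG = G − E.
As a 7×21 matrix over Z this has rank 6, with invariant factors (1,1,1,1,1,1).

∂_2: C_2 → C_1 acts by ∂[p,q,r] = [q,r] − [p,r] + [p,q]. For instance
  ∂BFG = FG − BG + BF,
  ∂AEG = EG − AG + AE.
As a 21×14 matrix over Z this has rank 13, with invariant factors (1,1,1,1,1,1,1,1,1,1,1,1,1).

Now H_k = ker ∂_k / im ∂_{k+1}, so:

  H_2: rank ker ∂_2 − rank ∂_3 = (14 − 13) − 0 = 1, and there is no ∂_3, so H_2 ≅ Z.

(K is a triangulation of the torus T^2.)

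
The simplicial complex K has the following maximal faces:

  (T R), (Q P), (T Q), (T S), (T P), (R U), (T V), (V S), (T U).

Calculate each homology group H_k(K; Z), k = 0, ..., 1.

We work with the vertex ordering P < Q < R < S < T < U < V. The simplices of K, each written with vertices in increasing order, are:

  0-simplices (7): P, Q, R, S, T, U, V
  1-simplices (9): PQ, PT, QT, RT, RU, ST, SV, TU, TV

Hence C_0 ≅ Z^7, C_1 ≅ Z^9.

The boundary map ∂_1: C_1 → C_0 is given by ∂[p,q] = [q] − [p].
As a 7×9 matrix over Z this has rank 6, with invariant factors (1,1,1,1,1,1).

From H_k ≅ ker(∂_k) / im(∂_{k+1}) we obtain:

  H_0: rank C_0 − rank ∂_1 = 7 − 6 = 1, and the invariant factors of ∂_1 are all 1, so H_0 ≅ Z.
  H_1: rank ker ∂_1 − rank ∂_2 = (9 − 6) − 0 = 3, and there is no ∂_2, so H_1 ≅ Z^3.

As a check, the Euler characteristic is 7 − 9 = -2, which agrees with 1 − 3 = -2.
(K is a triangulation of a wedge of 3 circles.)

H_0 = Z,  H_1 = Z^3.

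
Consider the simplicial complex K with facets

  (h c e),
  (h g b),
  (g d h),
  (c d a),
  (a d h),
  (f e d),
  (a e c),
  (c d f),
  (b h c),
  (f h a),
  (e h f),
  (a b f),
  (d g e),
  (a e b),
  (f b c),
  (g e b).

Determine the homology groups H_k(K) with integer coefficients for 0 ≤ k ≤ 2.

H_0 ≅ Z,  H_1 ≅ Z^2,  H_2 ≅ Z.

Take the total order a < b < c < d < e < f < g < h on the vertex set. Then K (dimension 2) consists of the simplices:

  0-simplices (8): a, b, c, d, e, f, g, h
  1-simplices (24): ab, ac, ad, ae, af, ah, bc, be, bf, bg, bh, cd, ce, cf, ch, de, df, dg, dh, ef, eg, eh, fh, gh
  2-simplices (16): abe, abf, acd, ace, adh, afh, bcf, bch, beg, bgh, cdf, ceh, def, deg, dgh, efh

Hence C_0 ≅ Z^8, C_1 ≅ Z^24, C_2 ≅ Z^16.

The boundary map ∂_1: C_1 → C_0 is given by ∂[p,q] = [q] − [p].
The 8×24 boundary matrix has rank 7 and Smith normal form diag(1,1,1,1,1,1,1).

The boundary map ∂_2: C_2 → C_1 acts by ∂[p,q,r] = [q,r] − [p,r] + [p,q]. For instance
  ∂bgh = gh − bh + bg,
  ∂abe = be − ae + ab.
This gives a 24×16 integer matrix of rank 15; reducing to Smith normal form yields diagonal entries (1,1,1,1,1,1,1,1,1,1,1,1,1,1,1).

Computing H_k = (kernel of ∂_k) / (image of ∂_{k+1}):

  H_0: rank C_0 − rank ∂_1 = 8 − 7 = 1, and the invariant factors of ∂_1 are all 1, so H_0 ≅ Z.
  H_1: rank ker ∂_1 − rank ∂_2 = (24 − 7) − 15 = 2, and the invariant factors of ∂_2 are all 1, so H_1 ≅ Z^2.
  H_2: rank ker ∂_2 − rank ∂_3 = (16 − 15) − 0 = 1, and there is no ∂_3, so H_2 ≅ Z.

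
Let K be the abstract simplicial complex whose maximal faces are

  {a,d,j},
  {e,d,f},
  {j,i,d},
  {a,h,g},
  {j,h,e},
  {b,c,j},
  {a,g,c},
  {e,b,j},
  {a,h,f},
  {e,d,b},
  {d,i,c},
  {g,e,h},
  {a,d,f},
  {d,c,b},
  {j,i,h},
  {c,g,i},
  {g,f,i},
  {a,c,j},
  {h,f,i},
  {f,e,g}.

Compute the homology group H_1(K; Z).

H_1 = Z ⊕ Z/2Z.

Fix the vertex order a < b < c < d < e < f < g < h < i < j and write every simplex with vertices in increasing order. Then dim K = 2 and the simplices of K are:

  0-simplices (10): a, b, c, d, e, f, g, h, i, j
  1-simplices (30): ac, ad, af, ag, ah, aj, bc, bd, be, bj, cd, cg, ci, cj, de, df, di, dj, ef, eg, eh, ej, fg, fh, fi, gh, gi, hi, hj, ij
  2-simplices (20): acg, acj, adf, adj, afh, agh, bcd, bcj, bde, bej, cdi, cgi, def, dij, efg, egh, ehj, fgi, fhi, hij

Hence C_0 ≅ Z^10, C_1 ≅ Z^30, C_2 ≅ Z^20.

Boundary ∂_1: C_1 → C_0 maps an edge to its endpoints' difference, ∂[p,q] = q − p.
The resulting 10×30 matrix has rank 9, and its Smith normal form has invariant factors (1,1,1,1,1,1,1,1,1).

∂_2: C_2 → C_1 maps a triangle to the signed sum of its edges. For instance
  ∂cgi = gi − ci + cg,
  ∂ehj = hj − ej + eh.
This gives a 30×20 integer matrix of rank 20; reducing to Smith normal form yields diagonal entries (1,1,1,1,1,1,1,1,1,1,1,1,1,1,1,1,1,1,1,2).

Now H_k = ker ∂_k / im ∂_{k+1}, so:

  H_1: rank ker ∂_1 − rank ∂_2 = (30 − 9) − 20 = 1, and ∂_2 has invariant factor 2 > 1, so H_1 ≅ Z ⊕ Z/2Z.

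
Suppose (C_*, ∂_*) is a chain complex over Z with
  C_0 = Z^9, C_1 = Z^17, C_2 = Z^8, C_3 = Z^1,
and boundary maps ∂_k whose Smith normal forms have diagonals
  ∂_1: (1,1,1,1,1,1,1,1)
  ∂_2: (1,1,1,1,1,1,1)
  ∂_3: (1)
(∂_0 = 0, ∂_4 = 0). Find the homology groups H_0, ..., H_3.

H_0: b_0 = 9 − 0 − 8 = 1; torsion from ∂_1 factors > 1: none. So H_0 ≅ Z.
H_1: b_1 = 17 − 8 − 7 = 2; torsion from ∂_2 factors > 1: none. So H_1 ≅ Z^2.
H_2: b_2 = 8 − 7 − 1 = 0; torsion from ∂_3 factors > 1: none. So H_2 ≅ 0.
H_3: b_3 = 1 − 1 − 0 = 0; torsion from ∂_4 factors > 1: none. So H_3 ≅ 0.

H_0 ≅ Z,  H_1 ≅ Z^2,  H_2 = 0,  H_3 = 0.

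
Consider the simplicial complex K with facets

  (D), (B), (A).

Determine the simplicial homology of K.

H_0 = Z^3.

Take the total order A < B < D on the vertex set. Then K (dimension 0) consists of the simplices:

  0-simplices (3): A, B, D

Hence C_0 ≅ Z^3.

Reading off H_k = ker ∂_k / im ∂_{k+1}:

  H_0: rank C_0 − rank ∂_1 = 3 − 0 = 3, and there is no ∂_1, so H_0 = Z^3.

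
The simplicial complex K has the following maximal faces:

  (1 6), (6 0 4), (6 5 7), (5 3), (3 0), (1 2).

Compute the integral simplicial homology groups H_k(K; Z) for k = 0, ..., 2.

H_0 ≅ Z,  H_1 ≅ Z,  H_2 = 0.

Take the total order 0 < 1 < 2 < 3 < 4 < 5 < 6 < 7 on the vertex set. Then K (dimension 2) consists of the simplices:

  0-simplices (8): [0], [1], [2], [3], [4], [5], [6], [7]
  1-simplices (10): [0,3], [0,4], [0,6], [1,2], [1,6], [3,5], [4,6], [5,6], [5,7], [6,7]
  2-simplices (2): [0,4,6], [5,6,7]

so the chain groups are C_0 ≅ Z^8, C_1 ≅ Z^10, C_2 ≅ Z^2.

∂_1: C_1 → C_0 is given by ∂[p,q] = [q] − [p].
The 8×10 boundary matrix has rank 7 and Smith normal form diag(1,1,1,1,1,1,1).

Boundary ∂_2: C_2 → C_1 sends each 2-simplex [p,q,r] to [q,r] − [p,r] + [p,q]. For instance
  ∂[0,4,6] = [4,6] − [0,6] + [0,4],
  ∂[5,6,7] = [6,7] − [5,7] + [5,6].
The 10×2 boundary matrix has rank 2 and Smith normal form diag(1,1).

Computing H_k = (kernel of ∂_k) / (image of ∂_{k+1}):

  H_0: rank C_0 − rank ∂_1 = 8 − 7 = 1, and the invariant factors of ∂_1 are all 1, so H_0 ≅ Z.
  H_1: rank ker ∂_1 − rank ∂_2 = (10 − 7) − 2 = 1, and the invariant factors of ∂_2 are all 1, so H_1 ≅ Z.
  H_2: rank ker ∂_2 − rank ∂_3 = (2 − 2) − 0 = 0, and there is no ∂_3, so H_2 ≅ 0.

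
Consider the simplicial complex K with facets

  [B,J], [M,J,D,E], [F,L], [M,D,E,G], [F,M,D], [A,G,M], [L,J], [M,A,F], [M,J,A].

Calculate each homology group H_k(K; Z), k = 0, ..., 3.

Fix the vertex order A < B < D < E < F < G < J < L < M and write every simplex with vertices in increasing order. Then dim K = 3 and the simplices of K are:

  0-simplices (9): A, B, D, E, F, G, J, L, M
  1-simplices (18): AF, AG, AJ, AM, BJ, DE, DF, DG, DJ, DM, EG, EJ, EM, FL, FM, GM, JL, JM
  2-simplices (11): AFM, AGM, AJM, DEG, DEJ, DEM, DFM, DGM, DJM, EGM, EJM
  3-simplices (2): DEGM, DEJM

giving chain groups C_0 ≅ Z^9, C_1 ≅ Z^18, C_2 ≅ Z^11, C_3 ≅ Z^2.

∂_1: C_1 → C_0 is given by ∂[p,q] = [q] − [p].
As a 9×18 matrix over Z this has rank 8, with invariant factors (1,1,1,1,1,1,1,1).

The boundary map ∂_2: C_2 → C_1 maps a triangle to the signed sum of its edges. For instance
  ∂AGM = GM − AM + AG,
  ∂DFM = FM − DM + DF.
As a 18×11 matrix over Z this has rank 9, with invariant factors (1,1,1,1,1,1,1,1,1).

∂_3: C_3 → C_2 sends each 3-simplex σ to the alternating sum Σ_i (−1)^i (σ with its i-th vertex removed). For instance
  ∂DEJM = EJM − DJM + DEM − DEJ,
  ∂DEGM = EGM − DGM + DEM − DEG.
The resulting 11×2 matrix has rank 2, and its Smith normal form has invariant factors (1,1).

Now H_k = ker ∂_k / im ∂_{k+1}, so:

  H_0: rank C_0 − rank ∂_1 = 9 − 8 = 1, and the invariant factors of ∂_1 are all 1, so H_0 = Z.
  H_1: rank ker ∂_1 − rank ∂_2 = (18 − 8) − 9 = 1, and the invariant factors of ∂_2 are all 1, so H_1 = Z.
  H_2: rank ker ∂_2 − rank ∂_3 = (11 − 9) − 2 = 0, and the invariant factors of ∂_3 are all 1, so H_2 = 0.
  H_3: rank ker ∂_3 − rank ∂_4 = (2 − 2) − 0 = 0, and there is no ∂_4, so H_3 = 0.

As a check, the Euler characteristic is 9 − 18 + 11 − 2 = 0, which agrees with 1 − 1 + 0 − 0 = 0.

H_0 ≅ Z,  H_1 ≅ Z,  H_2 = 0,  H_3 = 0.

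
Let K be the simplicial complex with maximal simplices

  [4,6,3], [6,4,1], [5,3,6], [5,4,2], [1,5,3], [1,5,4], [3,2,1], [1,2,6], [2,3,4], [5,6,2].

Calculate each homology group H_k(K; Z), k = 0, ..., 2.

Fix the vertex order 1 < 2 < 3 < 4 < 5 < 6 and write every simplex with vertices in increasing order. Then dim K = 2 and the simplices of K are:

  0-simplices (6): [1], [2], [3], [4], [5], [6]
  1-simplices (15): [1,2], [1,3], [1,4], [1,5], [1,6], [2,3], [2,4], [2,5], [2,6], [3,4], [3,5], [3,6], [4,5], [4,6], [5,6]
  2-simplices (10): [1,2,3], [1,2,6], [1,3,5], [1,4,5], [1,4,6], [2,3,4], [2,4,5], [2,5,6], [3,4,6], [3,5,6]

so the chain groups are C_0 ≅ Z^6, C_1 ≅ Z^15, C_2 ≅ Z^10.

Boundary ∂_1: C_1 → C_0 maps an edge to its endpoints' difference, ∂[p,q] = q − p. For instance
  ∂[3,5] = [5] − [3].
As a 6×15 matrix over Z this has rank 5, with invariant factors (1,1,1,1,1).

∂_2: C_2 → C_1 acts by ∂[p,q,r] = [q,r] − [p,r] + [p,q]. For instance
  ∂[1,4,6] = [4,6] − [1,6] + [1,4],
  ∂[2,3,4] = [3,4] − [2,4] + [2,3].
The resulting 15×10 matrix has rank 10, and its Smith normal form has invariant factors (1,1,1,1,1,1,1,1,1,2).

Now H_k = ker ∂_k / im ∂_{k+1}, so:

  H_0: rank C_0 − rank ∂_1 = 6 − 5 = 1, and the invariant factors of ∂_1 are all 1, so H_0 = Z.
  H_1: rank ker ∂_1 − rank ∂_2 = (15 − 5) − 10 = 0, and ∂_2 has invariant factor 2 > 1, so H_1 = Z/2Z.
  H_2: rank ker ∂_2 − rank ∂_3 = (10 − 10) − 0 = 0, and there is no ∂_3, so H_2 = 0.

(K is a triangulation of the real projective plane RP^2.)

H_0 ≅ Z,  H_1 ≅ Z/2Z,  H_2 = 0.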